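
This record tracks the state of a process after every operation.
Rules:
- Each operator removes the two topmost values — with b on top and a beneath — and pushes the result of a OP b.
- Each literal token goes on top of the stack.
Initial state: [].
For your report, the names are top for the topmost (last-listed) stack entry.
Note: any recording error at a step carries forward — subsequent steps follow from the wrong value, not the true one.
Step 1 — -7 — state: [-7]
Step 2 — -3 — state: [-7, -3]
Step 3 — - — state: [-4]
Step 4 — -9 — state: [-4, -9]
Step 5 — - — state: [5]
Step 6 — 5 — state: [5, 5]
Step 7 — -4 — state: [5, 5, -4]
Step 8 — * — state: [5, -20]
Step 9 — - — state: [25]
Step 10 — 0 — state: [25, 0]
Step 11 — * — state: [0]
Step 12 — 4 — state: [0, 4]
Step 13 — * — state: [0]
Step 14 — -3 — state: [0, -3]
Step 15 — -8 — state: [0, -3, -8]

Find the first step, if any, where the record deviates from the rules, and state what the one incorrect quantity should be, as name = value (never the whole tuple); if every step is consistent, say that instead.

1. push -7: top = -7 (matches)
2. push -3: top = -3 (verified)
3. -7 - -3 = -4 (agrees with the record)
4. push -9: top = -9 (same as recorded)
5. -4 - -9 = 5 (matches)
6. push 5: top = 5 (exactly as logged)
7. push -4: top = -4 (verified)
8. 5 * -4 = -20 (no discrepancy)
9. 5 - -20 = 25 (exactly as logged)
10. push 0: top = 0 (consistent with the record)
11. 25 * 0 = 0 (verified)
12. push 4: top = 4 (same as recorded)
13. 0 * 4 = 0 (checks out)
14. push -3: top = -3 (checks out)
15. push -8: top = -8 (exactly as logged)
All entries verified; no error found.

no error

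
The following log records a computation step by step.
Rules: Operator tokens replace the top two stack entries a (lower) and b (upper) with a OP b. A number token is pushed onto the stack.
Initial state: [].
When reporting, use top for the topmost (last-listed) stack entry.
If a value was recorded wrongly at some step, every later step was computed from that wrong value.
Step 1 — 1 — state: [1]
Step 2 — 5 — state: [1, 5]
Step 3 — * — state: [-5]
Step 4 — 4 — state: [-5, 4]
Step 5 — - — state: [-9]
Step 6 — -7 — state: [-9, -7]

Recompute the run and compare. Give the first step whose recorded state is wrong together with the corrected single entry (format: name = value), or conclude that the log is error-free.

step 3, top = 5

step 1: push 1: top = 1 -> consistent with the log
step 2: push 5: top = 5 -> checks out
step 3: 1 * 5 = 5 -> the recorded entry deviates here
Step 3 is the first one off; corrected, top = 5.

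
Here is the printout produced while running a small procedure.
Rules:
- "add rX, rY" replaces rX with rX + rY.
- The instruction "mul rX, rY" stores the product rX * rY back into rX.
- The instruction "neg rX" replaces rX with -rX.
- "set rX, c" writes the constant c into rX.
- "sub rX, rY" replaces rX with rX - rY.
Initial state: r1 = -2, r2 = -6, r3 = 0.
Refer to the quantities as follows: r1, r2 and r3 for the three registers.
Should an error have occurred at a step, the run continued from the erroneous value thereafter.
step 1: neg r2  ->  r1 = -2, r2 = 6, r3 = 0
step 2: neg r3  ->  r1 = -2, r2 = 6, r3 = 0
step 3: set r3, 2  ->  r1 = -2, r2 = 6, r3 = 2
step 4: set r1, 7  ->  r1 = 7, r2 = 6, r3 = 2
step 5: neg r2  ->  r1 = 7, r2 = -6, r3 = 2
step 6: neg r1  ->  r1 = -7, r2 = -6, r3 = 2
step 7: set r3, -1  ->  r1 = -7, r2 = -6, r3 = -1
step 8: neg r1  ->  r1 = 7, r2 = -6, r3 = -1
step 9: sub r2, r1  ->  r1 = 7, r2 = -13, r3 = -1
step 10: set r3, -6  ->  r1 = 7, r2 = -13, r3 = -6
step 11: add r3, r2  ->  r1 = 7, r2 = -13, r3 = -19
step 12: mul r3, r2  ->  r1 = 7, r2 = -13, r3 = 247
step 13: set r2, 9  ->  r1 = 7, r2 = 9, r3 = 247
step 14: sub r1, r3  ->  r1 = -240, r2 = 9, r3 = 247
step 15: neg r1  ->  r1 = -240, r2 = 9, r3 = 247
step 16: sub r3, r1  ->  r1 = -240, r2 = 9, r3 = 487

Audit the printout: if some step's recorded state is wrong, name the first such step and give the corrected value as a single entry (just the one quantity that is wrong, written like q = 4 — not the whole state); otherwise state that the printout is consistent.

step 1: r2 = -(-6) = 6 -> in agreement
step 2: r3 = -(0) = 0 -> matches
step 3: r3 = 2 -> checks out
step 4: r1 = 7 -> in agreement
step 5: r2 = -(6) = -6 -> verified
step 6: r1 = -(7) = -7 -> consistent with the printout
step 7: r3 = -1 -> agrees with the printout
step 8: r1 = -(-7) = 7 -> same as recorded
step 9: r2 = -6 - 7 = -13 -> confirmed correct
step 10: r3 = -6 -> consistent with the printout
step 11: r3 = -6 + -13 = -19 -> checks out
step 12: r3 = -19 * -13 = 247 -> verified
step 13: r2 = 9 -> confirmed correct
step 14: r1 = 7 - 247 = -240 -> same as recorded
step 15: r1 = -(-240) = 240 -> this is not what the printout shows
So the first discrepancy is step 15, where the right value is r1 = 240.

step 15, r1 = 240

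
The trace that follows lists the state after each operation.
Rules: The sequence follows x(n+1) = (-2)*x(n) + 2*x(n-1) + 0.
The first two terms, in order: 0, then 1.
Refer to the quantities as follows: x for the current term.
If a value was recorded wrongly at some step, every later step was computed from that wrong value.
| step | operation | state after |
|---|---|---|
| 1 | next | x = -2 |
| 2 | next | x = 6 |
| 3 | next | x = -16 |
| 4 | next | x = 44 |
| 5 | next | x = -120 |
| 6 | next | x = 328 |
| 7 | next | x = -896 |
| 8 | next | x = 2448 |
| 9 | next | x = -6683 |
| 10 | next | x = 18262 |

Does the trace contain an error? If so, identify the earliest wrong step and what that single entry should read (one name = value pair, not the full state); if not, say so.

step 9, x = -6688

Recomputing the run from the initial state:
step 1: x = -2
step 2: x = 6
step 3: x = -16
step 4: x = 44
step 5: x = -120
step 6: x = 328
step 7: x = -896
step 8: x = 2448
step 9: x = -6688
step 10: x = 18272
The first disagreement with the trace is at step 9, where the value should be x = -6688.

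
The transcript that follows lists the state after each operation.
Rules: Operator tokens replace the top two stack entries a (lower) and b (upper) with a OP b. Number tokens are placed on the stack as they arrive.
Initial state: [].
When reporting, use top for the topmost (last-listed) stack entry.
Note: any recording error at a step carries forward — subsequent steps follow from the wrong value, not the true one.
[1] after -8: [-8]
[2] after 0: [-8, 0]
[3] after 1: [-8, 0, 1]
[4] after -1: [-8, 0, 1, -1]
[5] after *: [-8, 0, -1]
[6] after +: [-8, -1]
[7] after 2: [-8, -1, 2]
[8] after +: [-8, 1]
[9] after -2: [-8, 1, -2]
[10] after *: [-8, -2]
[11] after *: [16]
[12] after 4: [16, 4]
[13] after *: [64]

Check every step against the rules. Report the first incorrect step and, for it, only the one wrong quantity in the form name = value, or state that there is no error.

no error

Recomputing the run from the initial state:
step 1: [-8]
step 2: [-8, 0]
step 3: [-8, 0, 1]
step 4: [-8, 0, 1, -1]
step 5: [-8, 0, -1]
step 6: [-8, -1]
step 7: [-8, -1, 2]
step 8: [-8, 1]
step 9: [-8, 1, -2]
step 10: [-8, -2]
step 11: [16]
step 12: [16, 4]
step 13: [64]
This matches the transcript at every step.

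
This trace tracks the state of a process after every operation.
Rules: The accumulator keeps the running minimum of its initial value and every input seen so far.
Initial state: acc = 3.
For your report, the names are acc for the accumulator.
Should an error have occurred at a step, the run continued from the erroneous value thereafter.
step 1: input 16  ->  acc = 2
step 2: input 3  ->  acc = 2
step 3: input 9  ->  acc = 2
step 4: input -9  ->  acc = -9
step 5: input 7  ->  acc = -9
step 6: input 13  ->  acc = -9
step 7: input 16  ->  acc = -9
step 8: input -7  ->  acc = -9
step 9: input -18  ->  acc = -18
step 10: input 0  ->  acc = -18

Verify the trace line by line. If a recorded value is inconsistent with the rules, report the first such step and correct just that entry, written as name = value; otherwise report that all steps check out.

Step 1: acc = min(3, 16) = 3 — the recorded entry deviates here.
Step 1 is the first one off; corrected, acc = 3.

step 1, acc = 3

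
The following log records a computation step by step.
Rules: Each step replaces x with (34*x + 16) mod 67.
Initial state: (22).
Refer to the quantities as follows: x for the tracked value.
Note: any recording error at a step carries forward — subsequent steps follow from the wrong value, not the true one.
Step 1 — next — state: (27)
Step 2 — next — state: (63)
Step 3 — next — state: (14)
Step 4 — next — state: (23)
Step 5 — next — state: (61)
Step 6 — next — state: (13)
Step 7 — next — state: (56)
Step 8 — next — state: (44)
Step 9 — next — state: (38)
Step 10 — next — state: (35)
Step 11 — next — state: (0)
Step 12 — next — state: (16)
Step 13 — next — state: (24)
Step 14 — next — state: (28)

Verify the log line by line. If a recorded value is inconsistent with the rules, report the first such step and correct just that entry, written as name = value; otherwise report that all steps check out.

no error

1. x = (34*22 + 16) mod 67 = 27 (verified)
2. x = (34*27 + 16) mod 67 = 63 (verified)
3. x = (34*63 + 16) mod 67 = 14 (same as recorded)
4. x = (34*14 + 16) mod 67 = 23 (confirmed correct)
5. x = (34*23 + 16) mod 67 = 61 (verified)
6. x = (34*61 + 16) mod 67 = 13 (confirmed correct)
7. x = (34*13 + 16) mod 67 = 56 (in agreement)
8. x = (34*56 + 16) mod 67 = 44 (same as recorded)
9. x = (34*44 + 16) mod 67 = 38 (checks out)
10. x = (34*38 + 16) mod 67 = 35 (checks out)
11. x = (34*35 + 16) mod 67 = 0 (same as recorded)
12. x = (34*0 + 16) mod 67 = 16 (verified)
13. x = (34*16 + 16) mod 67 = 24 (same as recorded)
14. x = (34*24 + 16) mod 67 = 28 (no discrepancy)
Each recorded entry agrees with the recomputation.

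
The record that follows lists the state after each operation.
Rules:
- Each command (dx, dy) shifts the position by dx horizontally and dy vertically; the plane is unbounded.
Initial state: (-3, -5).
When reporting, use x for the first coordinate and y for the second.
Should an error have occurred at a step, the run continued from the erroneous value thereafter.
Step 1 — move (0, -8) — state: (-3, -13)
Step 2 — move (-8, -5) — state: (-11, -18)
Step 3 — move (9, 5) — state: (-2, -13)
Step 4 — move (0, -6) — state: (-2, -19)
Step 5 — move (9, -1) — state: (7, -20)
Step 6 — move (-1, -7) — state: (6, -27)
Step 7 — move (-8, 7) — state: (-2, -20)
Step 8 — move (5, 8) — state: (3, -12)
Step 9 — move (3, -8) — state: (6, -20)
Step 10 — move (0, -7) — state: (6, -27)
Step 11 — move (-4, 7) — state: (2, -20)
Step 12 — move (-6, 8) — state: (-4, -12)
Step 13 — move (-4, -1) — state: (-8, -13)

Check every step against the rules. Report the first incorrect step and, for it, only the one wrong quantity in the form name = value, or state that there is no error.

no error

Recomputing the run from the initial state:
step 1: x = -3, y = -13
step 2: x = -11, y = -18
step 3: x = -2, y = -13
step 4: x = -2, y = -19
step 5: x = 7, y = -20
step 6: x = 6, y = -27
step 7: x = -2, y = -20
step 8: x = 3, y = -12
step 9: x = 6, y = -20
step 10: x = 6, y = -27
step 11: x = 2, y = -20
step 12: x = -4, y = -12
step 13: x = -8, y = -13
This matches the record at every step.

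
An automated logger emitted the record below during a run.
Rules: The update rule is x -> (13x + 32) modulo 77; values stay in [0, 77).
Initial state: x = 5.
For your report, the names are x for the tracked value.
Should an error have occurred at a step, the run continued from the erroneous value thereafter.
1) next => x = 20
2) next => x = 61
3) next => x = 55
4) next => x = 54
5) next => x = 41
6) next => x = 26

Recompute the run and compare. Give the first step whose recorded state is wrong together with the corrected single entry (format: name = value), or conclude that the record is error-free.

no error

Step 1: x = (13*5 + 32) mod 77 = 20 — agrees with the record.
Step 2: x = (13*20 + 32) mod 77 = 61 — same as recorded.
Step 3: x = (13*61 + 32) mod 77 = 55 — checks out.
Step 4: x = (13*55 + 32) mod 77 = 54 — consistent with the record.
Step 5: x = (13*54 + 32) mod 77 = 41 — same as recorded.
Step 6: x = (13*41 + 32) mod 77 = 26 — agrees with the record.
Each recorded entry agrees with the recomputation.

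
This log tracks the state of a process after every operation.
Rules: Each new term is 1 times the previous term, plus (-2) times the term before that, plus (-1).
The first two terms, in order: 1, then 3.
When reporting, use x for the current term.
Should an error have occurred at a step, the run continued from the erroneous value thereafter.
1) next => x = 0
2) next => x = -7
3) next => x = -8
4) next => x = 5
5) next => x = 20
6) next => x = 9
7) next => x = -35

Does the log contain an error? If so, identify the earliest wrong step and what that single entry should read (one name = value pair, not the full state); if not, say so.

step 7, x = -32

Step 1: x = 1*(3) + (-2)*(1) + (-1) = 0 — matches.
Step 2: x = 1*(0) + (-2)*(3) + (-1) = -7 — confirmed correct.
Step 3: x = 1*(-7) + (-2)*(0) + (-1) = -8 — checks out.
Step 4: x = 1*(-8) + (-2)*(-7) + (-1) = 5 — consistent with the log.
Step 5: x = 1*(5) + (-2)*(-8) + (-1) = 20 — matches.
Step 6: x = 1*(20) + (-2)*(5) + (-1) = 9 — matches.
Step 7: x = 1*(9) + (-2)*(20) + (-1) = -32 — not what was recorded.
Conclusion: step 7 carries the first error; the entry should be x = -32.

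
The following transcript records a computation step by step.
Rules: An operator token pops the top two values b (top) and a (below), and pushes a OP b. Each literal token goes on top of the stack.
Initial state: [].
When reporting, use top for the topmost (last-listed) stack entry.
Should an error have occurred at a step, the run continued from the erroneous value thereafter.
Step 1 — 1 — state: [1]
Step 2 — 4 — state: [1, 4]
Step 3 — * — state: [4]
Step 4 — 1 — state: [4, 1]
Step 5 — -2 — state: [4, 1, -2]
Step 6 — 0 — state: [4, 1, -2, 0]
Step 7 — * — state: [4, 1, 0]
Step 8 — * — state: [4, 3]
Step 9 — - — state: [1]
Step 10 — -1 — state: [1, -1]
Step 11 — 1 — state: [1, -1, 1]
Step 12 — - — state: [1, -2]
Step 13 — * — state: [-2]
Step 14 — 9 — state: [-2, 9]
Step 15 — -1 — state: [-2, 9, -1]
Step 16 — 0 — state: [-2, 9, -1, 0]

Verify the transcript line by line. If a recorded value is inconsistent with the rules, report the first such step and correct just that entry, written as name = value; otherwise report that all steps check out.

Step 1: push 1: top = 1 — in agreement.
Step 2: push 4: top = 4 — no discrepancy.
Step 3: 1 * 4 = 4 — no discrepancy.
Step 4: push 1: top = 1 — checks out.
Step 5: push -2: top = -2 — consistent with the transcript.
Step 6: push 0: top = 0 — no discrepancy.
Step 7: -2 * 0 = 0 — in agreement.
Step 8: 1 * 0 = 0 — the transcript has a different value.
First incorrect step: 8; the correct value is top = 0.

step 8, top = 0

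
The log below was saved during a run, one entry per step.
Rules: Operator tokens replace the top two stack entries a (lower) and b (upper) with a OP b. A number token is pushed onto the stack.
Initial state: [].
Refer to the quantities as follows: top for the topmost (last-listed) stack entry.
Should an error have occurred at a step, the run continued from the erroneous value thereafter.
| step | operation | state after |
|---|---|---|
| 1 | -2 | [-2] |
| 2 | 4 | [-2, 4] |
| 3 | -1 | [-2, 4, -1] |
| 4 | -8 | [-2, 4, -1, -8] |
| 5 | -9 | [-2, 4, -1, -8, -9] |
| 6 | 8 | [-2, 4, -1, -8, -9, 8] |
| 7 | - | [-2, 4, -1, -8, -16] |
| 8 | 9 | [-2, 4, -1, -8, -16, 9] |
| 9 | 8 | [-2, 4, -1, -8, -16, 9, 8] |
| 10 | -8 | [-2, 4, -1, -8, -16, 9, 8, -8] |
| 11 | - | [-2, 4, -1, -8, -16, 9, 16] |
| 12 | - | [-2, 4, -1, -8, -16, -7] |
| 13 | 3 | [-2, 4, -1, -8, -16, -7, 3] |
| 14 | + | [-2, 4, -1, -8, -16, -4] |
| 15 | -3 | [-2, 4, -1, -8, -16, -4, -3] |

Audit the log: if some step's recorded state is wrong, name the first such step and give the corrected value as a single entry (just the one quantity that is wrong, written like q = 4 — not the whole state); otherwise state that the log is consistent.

Step 1: push -2: top = -2 — agrees with the log.
Step 2: push 4: top = 4 — matches.
Step 3: push -1: top = -1 — same as recorded.
Step 4: push -8: top = -8 — in agreement.
Step 5: push -9: top = -9 — matches.
Step 6: push 8: top = 8 — no discrepancy.
Step 7: -9 - 8 = -17 — first mismatch against the log.
First deviation found at step 7; the corrected entry is top = -17.

step 7, top = -17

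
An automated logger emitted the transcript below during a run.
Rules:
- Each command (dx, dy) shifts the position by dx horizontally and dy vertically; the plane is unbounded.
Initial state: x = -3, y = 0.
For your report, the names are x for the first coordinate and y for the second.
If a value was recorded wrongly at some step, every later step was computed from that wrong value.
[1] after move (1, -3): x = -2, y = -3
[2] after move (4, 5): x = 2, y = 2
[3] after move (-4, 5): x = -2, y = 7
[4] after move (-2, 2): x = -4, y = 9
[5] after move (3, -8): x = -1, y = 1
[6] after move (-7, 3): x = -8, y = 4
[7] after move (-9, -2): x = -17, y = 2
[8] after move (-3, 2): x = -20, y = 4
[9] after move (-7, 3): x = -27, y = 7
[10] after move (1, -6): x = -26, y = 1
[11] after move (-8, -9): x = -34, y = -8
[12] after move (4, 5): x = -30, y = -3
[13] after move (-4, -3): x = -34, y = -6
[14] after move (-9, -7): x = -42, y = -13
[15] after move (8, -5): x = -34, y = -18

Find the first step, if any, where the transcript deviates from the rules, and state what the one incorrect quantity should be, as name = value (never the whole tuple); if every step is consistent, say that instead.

Recomputing the run from the initial state:
step 1: x = -2, y = -3
step 2: x = 2, y = 2
step 3: x = -2, y = 7
step 4: x = -4, y = 9
step 5: x = -1, y = 1
step 6: x = -8, y = 4
step 7: x = -17, y = 2
step 8: x = -20, y = 4
step 9: x = -27, y = 7
step 10: x = -26, y = 1
step 11: x = -34, y = -8
step 12: x = -30, y = -3
step 13: x = -34, y = -6
step 14: x = -43, y = -13
step 15: x = -35, y = -18
The first disagreement with the transcript is at step 14, where the value should be x = -43.

step 14, x = -43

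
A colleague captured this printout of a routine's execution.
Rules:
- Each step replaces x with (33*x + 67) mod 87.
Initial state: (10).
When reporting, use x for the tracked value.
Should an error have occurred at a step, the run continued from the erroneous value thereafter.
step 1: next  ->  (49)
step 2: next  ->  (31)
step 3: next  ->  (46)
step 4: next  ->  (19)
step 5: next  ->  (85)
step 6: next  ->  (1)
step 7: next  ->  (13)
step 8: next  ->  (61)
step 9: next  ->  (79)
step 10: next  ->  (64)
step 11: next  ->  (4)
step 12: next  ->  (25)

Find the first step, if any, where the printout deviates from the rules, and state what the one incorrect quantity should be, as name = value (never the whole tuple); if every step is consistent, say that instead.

Recomputing the run from the initial state:
step 1: x = 49
step 2: x = 31
step 3: x = 46
step 4: x = 19
step 5: x = 85
step 6: x = 1
step 7: x = 13
step 8: x = 61
step 9: x = 79
step 10: x = 64
step 11: x = 4
step 12: x = 25
This matches the printout at every step.

no error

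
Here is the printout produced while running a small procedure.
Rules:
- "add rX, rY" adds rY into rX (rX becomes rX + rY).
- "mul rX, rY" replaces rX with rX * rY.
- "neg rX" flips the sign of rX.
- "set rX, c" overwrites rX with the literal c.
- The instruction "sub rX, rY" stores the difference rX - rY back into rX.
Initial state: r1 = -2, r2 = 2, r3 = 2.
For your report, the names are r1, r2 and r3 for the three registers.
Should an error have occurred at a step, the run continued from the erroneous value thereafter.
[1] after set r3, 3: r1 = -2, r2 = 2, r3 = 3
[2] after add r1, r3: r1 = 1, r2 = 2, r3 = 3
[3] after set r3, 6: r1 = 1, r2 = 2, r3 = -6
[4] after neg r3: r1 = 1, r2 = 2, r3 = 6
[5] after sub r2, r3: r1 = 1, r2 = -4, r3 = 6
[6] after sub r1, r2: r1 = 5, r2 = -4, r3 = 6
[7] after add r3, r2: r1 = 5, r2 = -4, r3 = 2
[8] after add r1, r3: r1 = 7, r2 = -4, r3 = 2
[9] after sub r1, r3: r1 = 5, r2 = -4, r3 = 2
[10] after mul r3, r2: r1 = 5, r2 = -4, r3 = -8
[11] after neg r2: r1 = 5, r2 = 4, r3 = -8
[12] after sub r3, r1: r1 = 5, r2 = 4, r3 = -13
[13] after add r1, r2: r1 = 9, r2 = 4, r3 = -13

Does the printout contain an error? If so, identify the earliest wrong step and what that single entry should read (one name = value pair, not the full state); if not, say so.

step 3, r3 = 6

Recomputing the run from the initial state:
step 1: r1 = -2, r2 = 2, r3 = 3
step 2: r1 = 1, r2 = 2, r3 = 3
step 3: r1 = 1, r2 = 2, r3 = 6
step 4: r1 = 1, r2 = 2, r3 = -6
step 5: r1 = 1, r2 = 8, r3 = -6
step 6: r1 = -7, r2 = 8, r3 = -6
step 7: r1 = -7, r2 = 8, r3 = 2
step 8: r1 = -5, r2 = 8, r3 = 2
step 9: r1 = -7, r2 = 8, r3 = 2
step 10: r1 = -7, r2 = 8, r3 = 16
step 11: r1 = -7, r2 = -8, r3 = 16
step 12: r1 = -7, r2 = -8, r3 = 23
step 13: r1 = -15, r2 = -8, r3 = 23
The first disagreement with the printout is at step 3, where the value should be r3 = 6.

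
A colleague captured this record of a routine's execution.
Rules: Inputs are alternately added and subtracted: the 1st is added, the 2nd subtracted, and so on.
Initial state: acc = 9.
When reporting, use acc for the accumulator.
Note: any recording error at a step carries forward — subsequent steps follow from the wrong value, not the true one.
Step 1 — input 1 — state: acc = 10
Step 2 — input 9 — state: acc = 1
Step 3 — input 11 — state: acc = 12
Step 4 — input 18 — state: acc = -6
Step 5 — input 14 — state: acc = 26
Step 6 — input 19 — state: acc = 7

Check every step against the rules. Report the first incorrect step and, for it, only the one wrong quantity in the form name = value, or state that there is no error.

step 5, acc = 8

step 1: acc = 9 + 1 = 10 -> verified
step 2: acc = 10 - 9 = 1 -> exactly as logged
step 3: acc = 1 + 11 = 12 -> checks out
step 4: acc = 12 - 18 = -6 -> no discrepancy
step 5: acc = -6 + 14 = 8 -> the record has a different value
So the first discrepancy is step 5, where the right value is acc = 8.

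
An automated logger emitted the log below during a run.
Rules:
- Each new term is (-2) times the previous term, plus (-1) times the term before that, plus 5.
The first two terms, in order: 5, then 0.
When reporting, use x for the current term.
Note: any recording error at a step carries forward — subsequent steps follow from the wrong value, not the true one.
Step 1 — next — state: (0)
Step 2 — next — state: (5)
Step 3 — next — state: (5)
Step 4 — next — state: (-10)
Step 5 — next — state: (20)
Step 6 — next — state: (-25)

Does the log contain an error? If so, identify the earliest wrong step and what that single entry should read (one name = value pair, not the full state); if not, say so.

Recomputing the run from the initial state:
step 1: x = 0
step 2: x = 5
step 3: x = -5
step 4: x = 10
step 5: x = -10
step 6: x = 15
The first disagreement with the log is at step 3, where the value should be x = -5.

step 3, x = -5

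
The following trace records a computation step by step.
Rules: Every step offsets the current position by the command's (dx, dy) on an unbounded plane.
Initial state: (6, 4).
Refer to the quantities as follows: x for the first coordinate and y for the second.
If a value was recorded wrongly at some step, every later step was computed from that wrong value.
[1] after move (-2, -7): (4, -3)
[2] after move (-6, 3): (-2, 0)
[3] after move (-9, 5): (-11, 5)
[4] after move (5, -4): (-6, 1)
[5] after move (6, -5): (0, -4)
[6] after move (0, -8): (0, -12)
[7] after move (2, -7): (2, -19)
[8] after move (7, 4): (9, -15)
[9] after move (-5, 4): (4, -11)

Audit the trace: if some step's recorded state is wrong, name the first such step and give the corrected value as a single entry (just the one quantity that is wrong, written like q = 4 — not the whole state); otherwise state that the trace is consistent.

no error

Step 1: x = 6 + (-2) = 4, y = 4 + (-7) = -3 — verified.
Step 2: x = 4 + (-6) = -2, y = -3 + (3) = 0 — checks out.
Step 3: x = -2 + (-9) = -11, y = 0 + (5) = 5 — verified.
Step 4: x = -11 + (5) = -6, y = 5 + (-4) = 1 — consistent with the trace.
Step 5: x = -6 + (6) = 0, y = 1 + (-5) = -4 — checks out.
Step 6: x = 0 + (0) = 0, y = -4 + (-8) = -12 — verified.
Step 7: x = 0 + (2) = 2, y = -12 + (-7) = -19 — no discrepancy.
Step 8: x = 2 + (7) = 9, y = -19 + (4) = -15 — in agreement.
Step 9: x = 9 + (-5) = 4, y = -15 + (4) = -11 — agrees with the trace.
Each recorded entry agrees with the recomputation.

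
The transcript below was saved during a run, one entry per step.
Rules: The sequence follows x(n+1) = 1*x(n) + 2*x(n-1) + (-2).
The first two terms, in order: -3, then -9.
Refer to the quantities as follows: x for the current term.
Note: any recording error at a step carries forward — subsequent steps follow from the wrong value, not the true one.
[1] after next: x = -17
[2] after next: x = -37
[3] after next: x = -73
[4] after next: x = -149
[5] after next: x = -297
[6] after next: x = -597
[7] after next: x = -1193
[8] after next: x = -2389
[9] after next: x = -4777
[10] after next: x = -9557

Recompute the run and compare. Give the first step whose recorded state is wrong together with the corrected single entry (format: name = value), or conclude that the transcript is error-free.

no error

step 1: x = 1*(-9) + (2)*(-3) + (-2) = -17 -> checks out
step 2: x = 1*(-17) + (2)*(-9) + (-2) = -37 -> same as recorded
step 3: x = 1*(-37) + (2)*(-17) + (-2) = -73 -> no discrepancy
step 4: x = 1*(-73) + (2)*(-37) + (-2) = -149 -> exactly as logged
step 5: x = 1*(-149) + (2)*(-73) + (-2) = -297 -> agrees with the transcript
step 6: x = 1*(-297) + (2)*(-149) + (-2) = -597 -> same as recorded
step 7: x = 1*(-597) + (2)*(-297) + (-2) = -1193 -> verified
step 8: x = 1*(-1193) + (2)*(-597) + (-2) = -2389 -> consistent with the transcript
step 9: x = 1*(-2389) + (2)*(-1193) + (-2) = -4777 -> consistent with the transcript
step 10: x = 1*(-4777) + (2)*(-2389) + (-2) = -9557 -> in agreement
The recomputation confirms every line.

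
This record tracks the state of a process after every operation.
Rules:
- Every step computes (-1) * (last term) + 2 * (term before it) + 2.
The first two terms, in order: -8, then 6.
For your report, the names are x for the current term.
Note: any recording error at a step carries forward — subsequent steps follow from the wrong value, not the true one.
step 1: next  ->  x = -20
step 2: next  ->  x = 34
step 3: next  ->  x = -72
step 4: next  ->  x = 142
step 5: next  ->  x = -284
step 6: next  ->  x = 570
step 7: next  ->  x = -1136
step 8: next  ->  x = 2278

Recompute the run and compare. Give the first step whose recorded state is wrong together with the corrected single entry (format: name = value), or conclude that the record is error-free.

step 1: x = -1*(6) + (2)*(-8) + (2) = -20 -> matches
step 2: x = -1*(-20) + (2)*(6) + (2) = 34 -> agrees with the record
step 3: x = -1*(34) + (2)*(-20) + (2) = -72 -> checks out
step 4: x = -1*(-72) + (2)*(34) + (2) = 142 -> agrees with the record
step 5: x = -1*(142) + (2)*(-72) + (2) = -284 -> no discrepancy
step 6: x = -1*(-284) + (2)*(142) + (2) = 570 -> in agreement
step 7: x = -1*(570) + (2)*(-284) + (2) = -1136 -> no discrepancy
step 8: x = -1*(-1136) + (2)*(570) + (2) = 2278 -> matches
The whole run recomputes cleanly — no discrepancies.

no error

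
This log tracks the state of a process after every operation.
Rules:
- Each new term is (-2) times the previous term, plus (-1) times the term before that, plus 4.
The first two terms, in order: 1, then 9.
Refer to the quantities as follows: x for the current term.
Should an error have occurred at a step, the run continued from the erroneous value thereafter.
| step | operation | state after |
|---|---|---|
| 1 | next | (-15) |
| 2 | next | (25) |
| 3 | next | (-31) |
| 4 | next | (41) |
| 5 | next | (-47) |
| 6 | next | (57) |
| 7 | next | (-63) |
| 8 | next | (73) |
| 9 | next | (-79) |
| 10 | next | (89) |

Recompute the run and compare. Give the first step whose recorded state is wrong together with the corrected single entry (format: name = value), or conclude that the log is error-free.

no error

1. x = -2*(9) + (-1)*(1) + (4) = -15 (same as recorded)
2. x = -2*(-15) + (-1)*(9) + (4) = 25 (exactly as logged)
3. x = -2*(25) + (-1)*(-15) + (4) = -31 (agrees with the log)
4. x = -2*(-31) + (-1)*(25) + (4) = 41 (checks out)
5. x = -2*(41) + (-1)*(-31) + (4) = -47 (agrees with the log)
6. x = -2*(-47) + (-1)*(41) + (4) = 57 (exactly as logged)
7. x = -2*(57) + (-1)*(-47) + (4) = -63 (matches)
8. x = -2*(-63) + (-1)*(57) + (4) = 73 (verified)
9. x = -2*(73) + (-1)*(-63) + (4) = -79 (same as recorded)
10. x = -2*(-79) + (-1)*(73) + (4) = 89 (consistent with the log)
The recomputation confirms every line.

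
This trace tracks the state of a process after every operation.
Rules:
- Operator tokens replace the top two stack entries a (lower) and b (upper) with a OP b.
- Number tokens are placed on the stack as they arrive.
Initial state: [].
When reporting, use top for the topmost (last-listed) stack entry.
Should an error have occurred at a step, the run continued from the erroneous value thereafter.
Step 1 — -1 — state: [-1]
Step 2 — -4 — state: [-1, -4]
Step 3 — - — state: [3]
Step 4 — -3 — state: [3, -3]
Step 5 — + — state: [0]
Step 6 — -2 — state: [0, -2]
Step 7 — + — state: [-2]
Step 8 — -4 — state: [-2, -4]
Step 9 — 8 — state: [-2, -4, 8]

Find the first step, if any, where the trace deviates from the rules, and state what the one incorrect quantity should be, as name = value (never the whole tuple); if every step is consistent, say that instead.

no error

Step 1: push -1: top = -1 — matches.
Step 2: push -4: top = -4 — matches.
Step 3: -1 - -4 = 3 — verified.
Step 4: push -3: top = -3 — no discrepancy.
Step 5: 3 + -3 = 0 — same as recorded.
Step 6: push -2: top = -2 — matches.
Step 7: 0 + -2 = -2 — verified.
Step 8: push -4: top = -4 — no discrepancy.
Step 9: push 8: top = 8 — in agreement.
All steps check out; nothing to correct.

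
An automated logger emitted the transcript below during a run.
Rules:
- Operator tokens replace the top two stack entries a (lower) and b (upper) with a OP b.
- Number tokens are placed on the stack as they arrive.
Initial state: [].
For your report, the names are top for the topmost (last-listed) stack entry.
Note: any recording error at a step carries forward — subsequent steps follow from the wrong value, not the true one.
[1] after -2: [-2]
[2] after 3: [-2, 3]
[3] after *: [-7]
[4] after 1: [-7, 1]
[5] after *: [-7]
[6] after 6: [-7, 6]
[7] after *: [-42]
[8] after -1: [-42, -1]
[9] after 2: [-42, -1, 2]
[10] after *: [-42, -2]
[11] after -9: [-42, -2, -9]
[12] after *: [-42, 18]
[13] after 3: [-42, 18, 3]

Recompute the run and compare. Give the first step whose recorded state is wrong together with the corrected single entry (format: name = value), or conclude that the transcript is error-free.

step 3, top = -6

Recomputing the run from the initial state:
step 1: [-2]
step 2: [-2, 3]
step 3: [-6]
step 4: [-6, 1]
step 5: [-6]
step 6: [-6, 6]
step 7: [-36]
step 8: [-36, -1]
step 9: [-36, -1, 2]
step 10: [-36, -2]
step 11: [-36, -2, -9]
step 12: [-36, 18]
step 13: [-36, 18, 3]
The first disagreement with the transcript is at step 3, where the value should be top = -6.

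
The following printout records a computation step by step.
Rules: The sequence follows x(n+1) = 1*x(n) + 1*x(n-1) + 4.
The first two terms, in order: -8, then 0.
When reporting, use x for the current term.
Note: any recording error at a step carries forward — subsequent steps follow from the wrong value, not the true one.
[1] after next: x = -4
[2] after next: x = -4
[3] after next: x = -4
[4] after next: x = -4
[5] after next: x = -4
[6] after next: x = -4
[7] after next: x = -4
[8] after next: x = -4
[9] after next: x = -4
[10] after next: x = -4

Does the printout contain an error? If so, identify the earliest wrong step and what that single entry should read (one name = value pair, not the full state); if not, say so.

Recomputing the run from the initial state:
step 1: x = -4
step 2: x = 0
step 3: x = 0
step 4: x = 4
step 5: x = 8
step 6: x = 16
step 7: x = 28
step 8: x = 48
step 9: x = 80
step 10: x = 132
The first disagreement with the printout is at step 2, where the value should be x = 0.

step 2, x = 0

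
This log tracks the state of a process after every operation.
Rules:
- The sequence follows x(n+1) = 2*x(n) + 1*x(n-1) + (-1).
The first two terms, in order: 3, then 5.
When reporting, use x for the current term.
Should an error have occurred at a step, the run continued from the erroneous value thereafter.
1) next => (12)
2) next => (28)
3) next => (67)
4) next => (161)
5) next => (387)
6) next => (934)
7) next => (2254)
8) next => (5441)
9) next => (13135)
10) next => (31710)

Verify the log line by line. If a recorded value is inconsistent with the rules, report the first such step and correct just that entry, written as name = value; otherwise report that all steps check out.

1. x = 2*(5) + (1)*(3) + (-1) = 12 (checks out)
2. x = 2*(12) + (1)*(5) + (-1) = 28 (no discrepancy)
3. x = 2*(28) + (1)*(12) + (-1) = 67 (agrees with the log)
4. x = 2*(67) + (1)*(28) + (-1) = 161 (verified)
5. x = 2*(161) + (1)*(67) + (-1) = 388 (the log has a different value)
The audit stops at step 5: the recorded entry is wrong and should be x = 388.

step 5, x = 388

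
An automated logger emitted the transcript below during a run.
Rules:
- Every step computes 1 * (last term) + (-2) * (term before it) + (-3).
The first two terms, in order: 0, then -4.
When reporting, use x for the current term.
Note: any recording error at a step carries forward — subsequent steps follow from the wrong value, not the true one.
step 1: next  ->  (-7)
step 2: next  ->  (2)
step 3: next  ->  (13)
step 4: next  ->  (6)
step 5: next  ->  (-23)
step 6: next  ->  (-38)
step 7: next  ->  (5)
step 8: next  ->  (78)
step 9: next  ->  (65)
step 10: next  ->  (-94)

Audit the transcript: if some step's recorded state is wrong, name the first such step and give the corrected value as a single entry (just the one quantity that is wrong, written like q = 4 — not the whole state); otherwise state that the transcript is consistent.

Recomputing the run from the initial state:
step 1: x = -7
step 2: x = -2
step 3: x = 9
step 4: x = 10
step 5: x = -11
step 6: x = -34
step 7: x = -15
step 8: x = 50
step 9: x = 77
step 10: x = -26
The first disagreement with the transcript is at step 2, where the value should be x = -2.

step 2, x = -2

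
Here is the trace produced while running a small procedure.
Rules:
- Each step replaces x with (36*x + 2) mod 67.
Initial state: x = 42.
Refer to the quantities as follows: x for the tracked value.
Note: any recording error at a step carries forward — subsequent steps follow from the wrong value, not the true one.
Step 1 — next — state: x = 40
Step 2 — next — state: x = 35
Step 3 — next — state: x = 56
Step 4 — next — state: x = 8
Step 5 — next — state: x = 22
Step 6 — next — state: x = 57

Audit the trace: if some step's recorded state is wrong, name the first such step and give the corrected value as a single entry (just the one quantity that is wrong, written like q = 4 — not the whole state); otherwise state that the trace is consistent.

1. x = (36*42 + 2) mod 67 = 40 (checks out)
2. x = (36*40 + 2) mod 67 = 35 (confirmed correct)
3. x = (36*35 + 2) mod 67 = 56 (agrees with the trace)
4. x = (36*56 + 2) mod 67 = 8 (same as recorded)
5. x = (36*8 + 2) mod 67 = 22 (exactly as logged)
6. x = (36*22 + 2) mod 67 = 57 (agrees with the trace)
Each recorded entry agrees with the recomputation.

no error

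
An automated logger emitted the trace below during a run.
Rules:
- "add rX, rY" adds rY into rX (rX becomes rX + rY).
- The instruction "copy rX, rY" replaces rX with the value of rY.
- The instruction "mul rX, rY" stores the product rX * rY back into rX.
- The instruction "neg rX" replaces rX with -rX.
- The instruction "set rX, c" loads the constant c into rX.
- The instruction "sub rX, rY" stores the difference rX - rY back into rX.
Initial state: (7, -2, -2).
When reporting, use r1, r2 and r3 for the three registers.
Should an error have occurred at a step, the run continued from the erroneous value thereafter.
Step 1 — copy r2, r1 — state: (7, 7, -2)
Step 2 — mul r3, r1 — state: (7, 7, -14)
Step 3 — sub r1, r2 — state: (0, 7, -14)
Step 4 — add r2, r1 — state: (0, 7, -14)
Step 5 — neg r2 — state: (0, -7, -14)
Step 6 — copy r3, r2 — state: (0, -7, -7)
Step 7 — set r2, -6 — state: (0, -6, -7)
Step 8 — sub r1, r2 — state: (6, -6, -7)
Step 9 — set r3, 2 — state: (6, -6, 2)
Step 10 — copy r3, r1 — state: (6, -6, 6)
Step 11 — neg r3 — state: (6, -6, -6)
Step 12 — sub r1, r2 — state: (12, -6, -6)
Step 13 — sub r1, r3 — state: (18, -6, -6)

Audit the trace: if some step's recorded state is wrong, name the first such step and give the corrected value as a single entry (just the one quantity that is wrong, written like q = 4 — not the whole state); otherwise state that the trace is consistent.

Step 1: r2 = 7 — exactly as logged.
Step 2: r3 = -2 * 7 = -14 — agrees with the trace.
Step 3: r1 = 7 - 7 = 0 — matches.
Step 4: r2 = 7 + 0 = 7 — matches.
Step 5: r2 = -(7) = -7 — confirmed correct.
Step 6: r3 = -7 — same as recorded.
Step 7: r2 = -6 — matches.
Step 8: r1 = 0 - -6 = 6 — checks out.
Step 9: r3 = 2 — confirmed correct.
Step 10: r3 = 6 — checks out.
Step 11: r3 = -(6) = -6 — no discrepancy.
Step 12: r1 = 6 - -6 = 12 — matches.
Step 13: r1 = 12 - -6 = 18 — no discrepancy.
The whole run recomputes cleanly — no discrepancies.

no error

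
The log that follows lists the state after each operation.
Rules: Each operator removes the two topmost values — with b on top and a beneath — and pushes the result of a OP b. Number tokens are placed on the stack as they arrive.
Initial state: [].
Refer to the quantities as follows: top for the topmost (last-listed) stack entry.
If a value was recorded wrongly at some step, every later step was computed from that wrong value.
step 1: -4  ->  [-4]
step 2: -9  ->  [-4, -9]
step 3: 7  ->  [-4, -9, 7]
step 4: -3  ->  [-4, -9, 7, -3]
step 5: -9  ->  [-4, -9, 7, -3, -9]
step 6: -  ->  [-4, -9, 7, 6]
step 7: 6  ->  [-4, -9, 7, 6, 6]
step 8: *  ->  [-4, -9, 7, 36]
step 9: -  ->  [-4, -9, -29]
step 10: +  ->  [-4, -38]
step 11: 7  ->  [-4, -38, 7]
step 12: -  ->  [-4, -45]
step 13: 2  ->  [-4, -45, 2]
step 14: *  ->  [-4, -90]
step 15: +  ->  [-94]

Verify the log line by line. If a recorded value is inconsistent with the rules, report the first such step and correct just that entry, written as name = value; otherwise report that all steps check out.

no error

Step 1: push -4: top = -4 — no discrepancy.
Step 2: push -9: top = -9 — agrees with the log.
Step 3: push 7: top = 7 — confirmed correct.
Step 4: push -3: top = -3 — consistent with the log.
Step 5: push -9: top = -9 — exactly as logged.
Step 6: -3 - -9 = 6 — same as recorded.
Step 7: push 6: top = 6 — agrees with the log.
Step 8: 6 * 6 = 36 — confirmed correct.
Step 9: 7 - 36 = -29 — confirmed correct.
Step 10: -9 + -29 = -38 — exactly as logged.
Step 11: push 7: top = 7 — verified.
Step 12: -38 - 7 = -45 — matches.
Step 13: push 2: top = 2 — no discrepancy.
Step 14: -45 * 2 = -90 — confirmed correct.
Step 15: -4 + -90 = -94 — agrees with the log.
Every step is consistent.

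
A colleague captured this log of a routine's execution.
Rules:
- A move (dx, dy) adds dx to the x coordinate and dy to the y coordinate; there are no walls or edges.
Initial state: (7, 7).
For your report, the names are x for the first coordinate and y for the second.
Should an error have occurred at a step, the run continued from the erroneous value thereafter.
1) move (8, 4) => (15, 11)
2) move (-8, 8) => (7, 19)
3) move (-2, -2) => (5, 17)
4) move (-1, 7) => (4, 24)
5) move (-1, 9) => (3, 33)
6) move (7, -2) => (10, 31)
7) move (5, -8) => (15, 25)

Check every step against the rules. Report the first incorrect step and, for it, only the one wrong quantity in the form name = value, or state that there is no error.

step 7, y = 23

Recomputing the run from the initial state:
step 1: x = 15, y = 11
step 2: x = 7, y = 19
step 3: x = 5, y = 17
step 4: x = 4, y = 24
step 5: x = 3, y = 33
step 6: x = 10, y = 31
step 7: x = 15, y = 23
The first disagreement with the log is at step 7, where the value should be y = 23.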